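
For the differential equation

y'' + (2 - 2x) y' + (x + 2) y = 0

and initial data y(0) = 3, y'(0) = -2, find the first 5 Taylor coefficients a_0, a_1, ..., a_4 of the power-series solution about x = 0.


Ansatz: y(x) = sum_{n>=0} a_n x^n, so y'(x) = sum_{n>=1} n a_n x^(n-1) and y''(x) = sum_{n>=2} n(n-1) a_n x^(n-2).
Substitute into P(x) y'' + Q(x) y' + R(x) y = 0 with P(x) = 1, Q(x) = 2 - 2x, R(x) = x + 2, and match powers of x.
Initial conditions: a_0 = 3, a_1 = -2.
Setting the coefficient of each power of x to zero and solving order by order (substituting the coefficients already found):
  x^0: 2 a_2 + 2 a_1 + 2 a_0 = 0  ->  2 a_2 = -2 a_1 - 2 a_0 = -2  ->  a_2 = -1
  x^1: 6 a_3 + 4 a_2 + a_0 = 0  ->  6 a_3 = -4 a_2 - a_0 = 1  ->  a_3 = 1/6
  x^2: 12 a_4 + 6 a_3 - 2 a_2 + a_1 = 0  ->  12 a_4 = -6 a_3 + 2 a_2 - a_1 = -1  ->  a_4 = -1/12
Truncated series: y(x) = 3 - 2 x - x^2 + (1/6) x^3 - (1/12) x^4 + O(x^5).

a_0 = 3; a_1 = -2; a_2 = -1; a_3 = 1/6; a_4 = -1/12


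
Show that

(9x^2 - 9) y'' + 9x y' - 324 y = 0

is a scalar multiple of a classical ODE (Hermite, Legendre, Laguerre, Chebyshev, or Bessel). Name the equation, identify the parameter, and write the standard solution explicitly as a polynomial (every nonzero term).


All three coefficients share the factor -9; dividing through by -9 gives  (1 - x^2) y'' - x y' + 36 y = 0.
This matches the Chebyshev equation (1 - x^2) y'' - x y' + n^2 y = 0 (note the -x y' term, not -2x y') with n^2 = 36, so n = 6; the polynomial solution is T_6(x).
With y = sum_k a_k x^k, matching x^k gives (k+2)(k+1) a_{k+2} = (k^2 - n^2) a_k = (k - 6)(k + 6) a_k. The right side vanishes at k = 6, so the series with the parity of 6 terminates at degree 6.
Standard normalization: leading coefficient of T_n is 2^(n-1), so a_6 = 2^5 = 32. Work downward with a_k = (k+1)(k+2) a_{k+2} / ((k - 6)(k + 6)):
  a_4 = (5)(6)(32) / ((4 - 6)(4 + 6)) = 960/(-20) = -48
  a_2 = (3)(4)(-48) / ((2 - 6)(2 + 6)) = -576/(-32) = 18
  a_0 = (1)(2)(18) / ((0 - 6)(0 + 6)) = 36/(-36) = -1
Hence T_6(x) = 32 x^6 - 48 x^4 + 18 x^2 - 1.

T_6(x); series = 32 x^6 - 48 x^4 + 18 x^2 - 1


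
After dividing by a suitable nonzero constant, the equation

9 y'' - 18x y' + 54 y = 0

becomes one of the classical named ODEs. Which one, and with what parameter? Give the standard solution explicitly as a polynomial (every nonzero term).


All three coefficients share the factor 9; dividing through by 9 gives  y'' - 2x y' + 6 y = 0.
This matches the Hermite equation y'' - 2x y' + 2n y = 0 with 2n = 6, so n = 3; the polynomial solution is H_3(x).
With y = sum_k a_k x^k, matching x^k gives (k+2)(k+1) a_{k+2} = 2(k - n) a_k = 2(k - 3) a_k. The right side vanishes at k = 3, so the series with the parity of 3 terminates at degree 3.
Standard normalization: leading coefficient of H_n is 2^n, so a_3 = 2^3 = 8. Work downward with a_k = (k+1)(k+2) a_{k+2} / (2(k - n)):
  a_1 = (2)(3)(8) / (2(1 - 3)) = 48/(-4) = -12
Hence H_3(x) = 8 x^3 - 12 x.

H_3(x); series = 8 x^3 - 12 x


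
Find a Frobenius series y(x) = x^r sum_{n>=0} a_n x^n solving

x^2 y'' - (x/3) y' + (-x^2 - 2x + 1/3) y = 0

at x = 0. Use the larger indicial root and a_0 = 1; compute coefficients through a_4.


Write in Frobenius form y'' + (p(x)/x) y' + (q(x)/x^2) y = 0:
  p(x) = -1/3,  q(x) = -x^2 - 2x + 1/3.
Indicial equation: r(r-1) + (-1/3) r + (1/3) = 0 -> roots r_1 = 1, r_2 = 1/3.
Take r = r_1 = 1. Let y(x) = x^r sum_{n>=0} a_n x^n with a_0 = 1.
Substitute y = x^r sum a_n x^n and match x^{r+n}. The recurrence is
  D(n) a_n - 2 a_{n-1} - 1 a_{n-2} = 0,  where D(n) = (r+n)(r+n-1) + (-1/3)(r+n) + (1/3).
  a_n = [2 a_{n-1} + 1 a_{n-2}] / D(n).
Since the indicial polynomial factors as (r - r_1)(r - r_2), D(n) = (r_1 + n - r_1)(r_1 + n - r_2) = n(n + 2/3).
Evaluating step by step (a_0 = 1):
  n = 1: D(1) = 1(1 + 2/3) = 5/3; numerator = 2(1) = 2; a_1 = (2)/(5/3) = 6/5
  n = 2: D(2) = 2(2 + 2/3) = 16/3; numerator = 2(6/5) + 1(1) = 17/5; a_2 = (17/5)/(16/3) = 51/80
  n = 3: D(3) = 3(3 + 2/3) = 11; numerator = 2(51/80) + 1(6/5) = 99/40; a_3 = (99/40)/(11) = 9/40
  n = 4: D(4) = 4(4 + 2/3) = 56/3; numerator = 2(9/40) + 1(51/80) = 87/80; a_4 = (87/80)/(56/3) = 261/4480

r = 1; a_0 = 1; a_1 = 6/5; a_2 = 51/80; a_3 = 9/40; a_4 = 261/4480


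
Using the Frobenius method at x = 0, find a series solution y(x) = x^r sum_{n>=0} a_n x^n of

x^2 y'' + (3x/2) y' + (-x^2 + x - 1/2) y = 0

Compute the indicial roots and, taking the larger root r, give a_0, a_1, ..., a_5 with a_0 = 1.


Write in Frobenius form y'' + (p(x)/x) y' + (q(x)/x^2) y = 0:
  p(x) = 3/2,  q(x) = -x^2 + x - 1/2.
Indicial equation: r(r-1) + (3/2) r + (-1/2) = 0 -> roots r_1 = 1/2, r_2 = -1.
Take r = r_1 = 1/2. Let y(x) = x^r sum_{n>=0} a_n x^n with a_0 = 1.
Substitute y = x^r sum a_n x^n and match x^{r+n}. The recurrence is
  D(n) a_n + 1 a_{n-1} - 1 a_{n-2} = 0,  where D(n) = (r+n)(r+n-1) + (3/2)(r+n) + (-1/2).
  a_n = [-1 a_{n-1} + 1 a_{n-2}] / D(n).
Since the indicial polynomial factors as (r - r_1)(r - r_2), D(n) = (r_1 + n - r_1)(r_1 + n - r_2) = n(n + 3/2).
Evaluating step by step (a_0 = 1):
  n = 1: D(1) = 1(1 + 3/2) = 5/2; numerator = -1(1) = -1; a_1 = (-1)/(5/2) = -2/5
  n = 2: D(2) = 2(2 + 3/2) = 7; numerator = -1(-2/5) + 1(1) = 7/5; a_2 = (7/5)/(7) = 1/5
  n = 3: D(3) = 3(3 + 3/2) = 27/2; numerator = -1(1/5) + 1(-2/5) = -3/5; a_3 = (-3/5)/(27/2) = -2/45
  n = 4: D(4) = 4(4 + 3/2) = 22; numerator = -1(-2/45) + 1(1/5) = 11/45; a_4 = (11/45)/(22) = 1/90
  n = 5: D(5) = 5(5 + 3/2) = 65/2; numerator = -1(1/90) + 1(-2/45) = -1/18; a_5 = (-1/18)/(65/2) = -1/585

r = 1/2; a_0 = 1; a_1 = -2/5; a_2 = 1/5; a_3 = -2/45; a_4 = 1/90; a_5 = -1/585


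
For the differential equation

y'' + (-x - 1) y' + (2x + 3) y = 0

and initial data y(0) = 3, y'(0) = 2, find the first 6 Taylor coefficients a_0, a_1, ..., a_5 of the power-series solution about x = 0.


Ansatz: y(x) = sum_{n>=0} a_n x^n, so y'(x) = sum_{n>=1} n a_n x^(n-1) and y''(x) = sum_{n>=2} n(n-1) a_n x^(n-2).
Substitute into P(x) y'' + Q(x) y' + R(x) y = 0 with P(x) = 1, Q(x) = -x - 1, R(x) = 2x + 3, and match powers of x.
Initial conditions: a_0 = 3, a_1 = 2.
Setting the coefficient of each power of x to zero and solving order by order (substituting the coefficients already found):
  x^0: 2 a_2 - a_1 + 3 a_0 = 0  ->  2 a_2 = a_1 - 3 a_0 = -7  ->  a_2 = -7/2
  x^1: 6 a_3 - 2 a_2 + 2 a_1 + 2 a_0 = 0  ->  6 a_3 = 2 a_2 - 2 a_1 - 2 a_0 = -17  ->  a_3 = -17/6
  x^2: 12 a_4 - 3 a_3 + a_2 + 2 a_1 = 0  ->  12 a_4 = 3 a_3 - a_2 - 2 a_1 = -9  ->  a_4 = -3/4
  x^3: 20 a_5 - 4 a_4 + 2 a_2 = 0  ->  20 a_5 = 4 a_4 - 2 a_2 = 4  ->  a_5 = 1/5
Truncated series: y(x) = 3 + 2 x - (7/2) x^2 - (17/6) x^3 - (3/4) x^4 + (1/5) x^5 + O(x^6).

a_0 = 3; a_1 = 2; a_2 = -7/2; a_3 = -17/6; a_4 = -3/4; a_5 = 1/5


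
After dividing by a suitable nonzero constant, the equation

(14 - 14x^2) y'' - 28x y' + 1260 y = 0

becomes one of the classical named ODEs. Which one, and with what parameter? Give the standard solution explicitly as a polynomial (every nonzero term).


All three coefficients share the factor 14; dividing through by 14 gives  (1 - x^2) y'' - 2x y' + 90 y = 0.
This matches the Legendre equation (1 - x^2) y'' - 2x y' + n(n+1) y = 0 (note the -2x y' term) with n(n+1) = 90, so n = 9; the polynomial solution is P_9(x).
With y = sum_k a_k x^k, matching x^k gives (k+2)(k+1) a_{k+2} = [k(k+1) - n(n+1)] a_k = (k - 9)(k + 10) a_k. The right side vanishes at k = 9, so the series with the parity of 9 terminates at degree 9.
Standard normalization (P_n(1) = 1): leading coefficient (2n)!/(2^n (n!)^2) = 6402373705728000/(512*131681894400) = 12155/128, so a_9 = 12155/128. Work downward with a_k = (k+1)(k+2) a_{k+2} / ((k - 9)(k + 10)):
  a_7 = (8)(9)(12155/128) / ((7 - 9)(7 + 10)) = (109395/16)/(-34) = -6435/32
  a_5 = (6)(7)(-6435/32) / ((5 - 9)(5 + 10)) = (-135135/16)/(-60) = 9009/64
  a_3 = (4)(5)(9009/64) / ((3 - 9)(3 + 10)) = (45045/16)/(-78) = -1155/32
  a_1 = (2)(3)(-1155/32) / ((1 - 9)(1 + 10)) = (-3465/16)/(-88) = 315/128
Hence P_9(x) = 12155 x^9/128 - 6435 x^7/32 + 9009 x^5/64 - 1155 x^3/32 + 315 x/128.

P_9(x); series = 12155 x^9/128 - 6435 x^7/32 + 9009 x^5/64 - 1155 x^3/32 + 315 x/128


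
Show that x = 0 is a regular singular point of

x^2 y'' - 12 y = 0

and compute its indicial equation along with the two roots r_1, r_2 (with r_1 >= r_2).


Divide by x^2 to reach normal form y'' + P_1(x) y' + P_2(x) y = 0 with P_1(x) = 0 and P_2(x) = -12/x^2.
x = 0 is a singular point because the y-coefficient -12/x^2 has a pole at x = 0.
It is a regular singular point because x P_1(x) = p(x) = 0 and x^2 P_2(x) = q(x) = -12 are polynomials, hence analytic at x = 0.
p(0) = 0,  q(0) = -12.
Indicial equation: r(r-1) + p(0) r + q(0) = 0, i.e. r^2 + (p(0) - 1) r + q(0) = 0, i.e. r^2 - 1 r - 12 = 0.
Discriminant: (-1)^2 - 4(-12) = 49, so r = (1 ± 7)/2.
Solving: r_1 = 4, r_2 = -3.

indicial: r^2 - 1 r - 12 = 0; roots r_1 = 4, r_2 = -3


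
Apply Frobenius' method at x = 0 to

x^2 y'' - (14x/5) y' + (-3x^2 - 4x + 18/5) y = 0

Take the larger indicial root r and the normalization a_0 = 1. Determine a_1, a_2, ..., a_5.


Write in Frobenius form y'' + (p(x)/x) y' + (q(x)/x^2) y = 0:
  p(x) = -14/5,  q(x) = -3x^2 - 4x + 18/5.
Indicial equation: r(r-1) + (-14/5) r + (18/5) = 0 -> roots r_1 = 2, r_2 = 9/5.
Take r = r_1 = 2. Let y(x) = x^r sum_{n>=0} a_n x^n with a_0 = 1.
Substitute y = x^r sum a_n x^n and match x^{r+n}. The recurrence is
  D(n) a_n - 4 a_{n-1} - 3 a_{n-2} = 0,  where D(n) = (r+n)(r+n-1) + (-14/5)(r+n) + (18/5).
  a_n = [4 a_{n-1} + 3 a_{n-2}] / D(n).
Since the indicial polynomial factors as (r - r_1)(r - r_2), D(n) = (r_1 + n - r_1)(r_1 + n - r_2) = n(n + 1/5).
Evaluating step by step (a_0 = 1):
  n = 1: D(1) = 1(1 + 1/5) = 6/5; numerator = 4(1) = 4; a_1 = (4)/(6/5) = 10/3
  n = 2: D(2) = 2(2 + 1/5) = 22/5; numerator = 4(10/3) + 3(1) = 49/3; a_2 = (49/3)/(22/5) = 245/66
  n = 3: D(3) = 3(3 + 1/5) = 48/5; numerator = 4(245/66) + 3(10/3) = 820/33; a_3 = (820/33)/(48/5) = 1025/396
  n = 4: D(4) = 4(4 + 1/5) = 84/5; numerator = 4(1025/396) + 3(245/66) = 4255/198; a_4 = (4255/198)/(84/5) = 21275/16632
  n = 5: D(5) = 5(5 + 1/5) = 26; numerator = 4(21275/16632) + 3(1025/396) = 107125/8316; a_5 = (107125/8316)/(26) = 107125/216216

r = 2; a_0 = 1; a_1 = 10/3; a_2 = 245/66; a_3 = 1025/396; a_4 = 21275/16632; a_5 = 107125/216216


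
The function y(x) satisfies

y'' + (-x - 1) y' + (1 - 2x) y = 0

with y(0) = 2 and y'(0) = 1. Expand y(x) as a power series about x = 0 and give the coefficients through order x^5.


Ansatz: y(x) = sum_{n>=0} a_n x^n, so y'(x) = sum_{n>=1} n a_n x^(n-1) and y''(x) = sum_{n>=2} n(n-1) a_n x^(n-2).
Substitute into P(x) y'' + Q(x) y' + R(x) y = 0 with P(x) = 1, Q(x) = -x - 1, R(x) = 1 - 2x, and match powers of x.
Initial conditions: a_0 = 2, a_1 = 1.
Setting the coefficient of each power of x to zero and solving order by order (substituting the coefficients already found):
  x^0: 2 a_2 - a_1 + a_0 = 0  ->  2 a_2 = a_1 - a_0 = -1  ->  a_2 = -1/2
  x^1: 6 a_3 - 2 a_2 - 2 a_0 = 0  ->  6 a_3 = 2 a_2 + 2 a_0 = 3  ->  a_3 = 1/2
  x^2: 12 a_4 - 3 a_3 - a_2 - 2 a_1 = 0  ->  12 a_4 = 3 a_3 + a_2 + 2 a_1 = 3  ->  a_4 = 1/4
  x^3: 20 a_5 - 4 a_4 - 2 a_3 - 2 a_2 = 0  ->  20 a_5 = 4 a_4 + 2 a_3 + 2 a_2 = 1  ->  a_5 = 1/20
Truncated series: y(x) = 2 + x - (1/2) x^2 + (1/2) x^3 + (1/4) x^4 + (1/20) x^5 + O(x^6).

a_0 = 2; a_1 = 1; a_2 = -1/2; a_3 = 1/2; a_4 = 1/4; a_5 = 1/20


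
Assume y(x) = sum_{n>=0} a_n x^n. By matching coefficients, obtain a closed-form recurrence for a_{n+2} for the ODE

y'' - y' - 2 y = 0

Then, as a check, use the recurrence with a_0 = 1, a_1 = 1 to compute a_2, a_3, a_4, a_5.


Substitute y = sum_n a_n x^n.
y''(x) has coefficient (n+2)(n+1) a_{n+2} at x^n;
-y'(x) has coefficient -(n+1) a_{n+1} at x^n;
-2 y(x) has coefficient -2 a_n at x^n.
Matching x^n: (n+2)(n+1) a_{n+2} - (n+1) a_{n+1} - 2 a_n = 0.
Thus a_{n+2} = [(n+1) a_{n+1} + 2 a_n] / ((n+1)(n+2)).

Check with a_0 = 1, a_1 = 1 (apply the recurrence for n = 0, 1, 2, 3): a_0 = 1, a_1 = 1, a_2 = 3/2, a_3 = 5/6, a_4 = 11/24, a_5 = 7/40.

a_(n+2) = [(n+1) a_(n+1) + 2 a_n] / ((n+1)(n+2)); check: a_0 = 1, a_1 = 1, a_2 = 3/2, a_3 = 5/6, a_4 = 11/24, a_5 = 7/40


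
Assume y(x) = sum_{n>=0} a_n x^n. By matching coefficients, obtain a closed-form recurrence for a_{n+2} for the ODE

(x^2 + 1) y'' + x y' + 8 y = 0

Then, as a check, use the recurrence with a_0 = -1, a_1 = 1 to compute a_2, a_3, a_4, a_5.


Substitute y = sum_n a_n x^n.
(1 + 1 x^2) y'' contributes (n+2)(n+1) a_{n+2} + n(n-1) a_n at x^n.
x y'(x) contributes n a_n at x^n.
8 y(x) contributes 8 a_n at x^n.
Matching x^n: (n+2)(n+1) a_{n+2} + (n(n-1) + n + 8) a_n = 0.
Thus a_{n+2} = (-n(n-1) - n - 8) / ((n+1)(n+2)) * a_n.

Check with a_0 = -1, a_1 = 1 (apply the recurrence for n = 0, 1, 2, 3): a_0 = -1, a_1 = 1, a_2 = 4, a_3 = -3/2, a_4 = -4, a_5 = 51/40.

a_(n+2) = (-n(n-1) - n - 8) / ((n+1)(n+2)) * a_n; check: a_0 = -1, a_1 = 1, a_2 = 4, a_3 = -3/2, a_4 = -4, a_5 = 51/40


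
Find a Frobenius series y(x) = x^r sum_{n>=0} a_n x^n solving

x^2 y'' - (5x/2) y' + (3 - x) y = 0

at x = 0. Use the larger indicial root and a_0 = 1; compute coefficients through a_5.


Write in Frobenius form y'' + (p(x)/x) y' + (q(x)/x^2) y = 0:
  p(x) = -5/2,  q(x) = 3 - x.
Indicial equation: r(r-1) + (-5/2) r + (3) = 0 -> roots r_1 = 2, r_2 = 3/2.
Take r = r_1 = 2. Let y(x) = x^r sum_{n>=0} a_n x^n with a_0 = 1.
Substitute y = x^r sum a_n x^n and match x^{r+n}. The recurrence is
  D(n) a_n - 1 a_{n-1} = 0,  where D(n) = (r+n)(r+n-1) + (-5/2)(r+n) + (3).
  a_n = 1 / D(n) * a_{n-1}.
Since the indicial polynomial factors as (r - r_1)(r - r_2), D(n) = (r_1 + n - r_1)(r_1 + n - r_2) = n(n + 1/2).
Evaluating step by step (a_0 = 1):
  n = 1: D(1) = 1(1 + 1/2) = 3/2; numerator = 1(1) = 1; a_1 = (1)/(3/2) = 2/3
  n = 2: D(2) = 2(2 + 1/2) = 5; numerator = 1(2/3) = 2/3; a_2 = (2/3)/(5) = 2/15
  n = 3: D(3) = 3(3 + 1/2) = 21/2; numerator = 1(2/15) = 2/15; a_3 = (2/15)/(21/2) = 4/315
  n = 4: D(4) = 4(4 + 1/2) = 18; numerator = 1(4/315) = 4/315; a_4 = (4/315)/(18) = 2/2835
  n = 5: D(5) = 5(5 + 1/2) = 55/2; numerator = 1(2/2835) = 2/2835; a_5 = (2/2835)/(55/2) = 4/155925

r = 2; a_0 = 1; a_1 = 2/3; a_2 = 2/15; a_3 = 4/315; a_4 = 2/2835; a_5 = 4/155925


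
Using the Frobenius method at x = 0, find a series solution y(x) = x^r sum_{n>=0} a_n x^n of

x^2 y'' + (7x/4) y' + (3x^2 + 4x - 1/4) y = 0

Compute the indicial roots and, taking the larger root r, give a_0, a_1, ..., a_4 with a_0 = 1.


Write in Frobenius form y'' + (p(x)/x) y' + (q(x)/x^2) y = 0:
  p(x) = 7/4,  q(x) = 3x^2 + 4x - 1/4.
Indicial equation: r(r-1) + (7/4) r + (-1/4) = 0 -> roots r_1 = 1/4, r_2 = -1.
Take r = r_1 = 1/4. Let y(x) = x^r sum_{n>=0} a_n x^n with a_0 = 1.
Substitute y = x^r sum a_n x^n and match x^{r+n}. The recurrence is
  D(n) a_n + 4 a_{n-1} + 3 a_{n-2} = 0,  where D(n) = (r+n)(r+n-1) + (7/4)(r+n) + (-1/4).
  a_n = [-4 a_{n-1} - 3 a_{n-2}] / D(n).
Since the indicial polynomial factors as (r - r_1)(r - r_2), D(n) = (r_1 + n - r_1)(r_1 + n - r_2) = n(n + 5/4).
Evaluating step by step (a_0 = 1):
  n = 1: D(1) = 1(1 + 5/4) = 9/4; numerator = -4(1) = -4; a_1 = (-4)/(9/4) = -16/9
  n = 2: D(2) = 2(2 + 5/4) = 13/2; numerator = -4(-16/9) - 3(1) = 37/9; a_2 = (37/9)/(13/2) = 74/117
  n = 3: D(3) = 3(3 + 5/4) = 51/4; numerator = -4(74/117) - 3(-16/9) = 328/117; a_3 = (328/117)/(51/4) = 1312/5967
  n = 4: D(4) = 4(4 + 5/4) = 21; numerator = -4(1312/5967) - 3(74/117) = -16570/5967; a_4 = (-16570/5967)/(21) = -16570/125307

r = 1/4; a_0 = 1; a_1 = -16/9; a_2 = 74/117; a_3 = 1312/5967; a_4 = -16570/125307


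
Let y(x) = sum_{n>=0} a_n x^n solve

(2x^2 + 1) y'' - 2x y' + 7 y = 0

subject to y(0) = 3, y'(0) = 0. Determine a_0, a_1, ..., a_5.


Ansatz: y(x) = sum_{n>=0} a_n x^n, so y'(x) = sum_{n>=1} n a_n x^(n-1) and y''(x) = sum_{n>=2} n(n-1) a_n x^(n-2).
Substitute into P(x) y'' + Q(x) y' + R(x) y = 0 with P(x) = 2x^2 + 1, Q(x) = -2x, R(x) = 7, and match powers of x.
Initial conditions: a_0 = 3, a_1 = 0.
Setting the coefficient of each power of x to zero and solving order by order (substituting the coefficients already found):
  x^0: 2 a_2 + 7 a_0 = 0  ->  2 a_2 = -7 a_0 = -21  ->  a_2 = -21/2
  x^1: 6 a_3 + 5 a_1 = 0  ->  6 a_3 = -5 a_1 = 0  ->  a_3 = 0
  x^2: 12 a_4 + 7 a_2 = 0  ->  12 a_4 = -7 a_2 = 147/2  ->  a_4 = 49/8
  x^3: 20 a_5 + 13 a_3 = 0  ->  20 a_5 = -13 a_3 = 0  ->  a_5 = 0
Truncated series: y(x) = 3 - (21/2) x^2 + (49/8) x^4 + O(x^6).

a_0 = 3; a_1 = 0; a_2 = -21/2; a_3 = 0; a_4 = 49/8; a_5 = 0


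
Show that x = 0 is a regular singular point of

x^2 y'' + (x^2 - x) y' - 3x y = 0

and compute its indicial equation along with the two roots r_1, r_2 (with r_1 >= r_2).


Divide by x^2 to reach normal form y'' + P_1(x) y' + P_2(x) y = 0 with P_1(x) = 1 - 1/x and P_2(x) = -3/x.
x = 0 is a singular point because the y'-coefficient 1 - 1/x has a pole at x = 0 and the y-coefficient -3/x has a pole at x = 0.
It is a regular singular point because x P_1(x) = p(x) = x - 1 and x^2 P_2(x) = q(x) = -3x are polynomials, hence analytic at x = 0.
p(0) = -1,  q(0) = 0.
Indicial equation: r(r-1) + p(0) r + q(0) = 0, i.e. r^2 + (p(0) - 1) r + q(0) = 0, i.e. r^2 - 2 r = 0.
Discriminant: (-2)^2 - 4(0) = 4, so r = (2 ± 2)/2.
Solving: r_1 = 2, r_2 = 0.

indicial: r^2 - 2 r = 0; roots r_1 = 2, r_2 = 0


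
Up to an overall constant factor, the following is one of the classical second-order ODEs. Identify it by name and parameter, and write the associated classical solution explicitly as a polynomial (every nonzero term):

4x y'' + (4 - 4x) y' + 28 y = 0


All three coefficients share the factor 4; dividing through by 4 gives  x y'' + (1 - x) y' + 7 y = 0.
This matches the Laguerre equation x y'' + (1 - x) y' + n y = 0 with n = 7; the polynomial solution is L_7(x).
With y = sum_k a_k x^k, matching x^k gives (k+1)k a_{k+1} + (k+1) a_{k+1} - k a_k + n a_k = 0, i.e. (k+1)^2 a_{k+1} = (k - n) a_k = (k - 7) a_k. The right side vanishes at k = 7, so the series terminates at degree 7.
Standard normalization L_n(0) = 1 gives a_0 = 1. Work upward with a_{k+1} = (k - 7) a_k / (k+1)^2:
  a_1 = (0 - 7)(1) / 1^2 = -7/1 = -7
  a_2 = (1 - 7)(-7) / 2^2 = 42/4 = 21/2
  a_3 = (2 - 7)(21/2) / 3^2 = (-105/2)/9 = -35/6
  a_4 = (3 - 7)(-35/6) / 4^2 = (70/3)/16 = 35/24
  a_5 = (4 - 7)(35/24) / 5^2 = (-35/8)/25 = -7/40
  a_6 = (5 - 7)(-7/40) / 6^2 = (7/20)/36 = 7/720
  a_7 = (6 - 7)(7/720) / 7^2 = (-7/720)/49 = -1/5040
Hence L_7(x) = -x^7/5040 + 7 x^6/720 - 7 x^5/40 + 35 x^4/24 - 35 x^3/6 + 21 x^2/2 - 7 x + 1.

L_7(x); series = -x^7/5040 + 7 x^6/720 - 7 x^5/40 + 35 x^4/24 - 35 x^3/6 + 21 x^2/2 - 7 x + 1


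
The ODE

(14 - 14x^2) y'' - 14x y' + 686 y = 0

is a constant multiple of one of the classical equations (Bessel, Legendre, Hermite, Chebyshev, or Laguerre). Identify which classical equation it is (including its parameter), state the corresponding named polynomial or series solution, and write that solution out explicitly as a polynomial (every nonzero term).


All three coefficients share the factor 14; dividing through by 14 gives  (1 - x^2) y'' - x y' + 49 y = 0.
This matches the Chebyshev equation (1 - x^2) y'' - x y' + n^2 y = 0 (note the -x y' term, not -2x y') with n^2 = 49, so n = 7; the polynomial solution is T_7(x).
With y = sum_k a_k x^k, matching x^k gives (k+2)(k+1) a_{k+2} = (k^2 - n^2) a_k = (k - 7)(k + 7) a_k. The right side vanishes at k = 7, so the series with the parity of 7 terminates at degree 7.
Standard normalization: leading coefficient of T_n is 2^(n-1), so a_7 = 2^6 = 64. Work downward with a_k = (k+1)(k+2) a_{k+2} / ((k - 7)(k + 7)):
  a_5 = (6)(7)(64) / ((5 - 7)(5 + 7)) = 2688/(-24) = -112
  a_3 = (4)(5)(-112) / ((3 - 7)(3 + 7)) = -2240/(-40) = 56
  a_1 = (2)(3)(56) / ((1 - 7)(1 + 7)) = 336/(-48) = -7
Hence T_7(x) = 64 x^7 - 112 x^5 + 56 x^3 - 7 x.

T_7(x); series = 64 x^7 - 112 x^5 + 56 x^3 - 7 x


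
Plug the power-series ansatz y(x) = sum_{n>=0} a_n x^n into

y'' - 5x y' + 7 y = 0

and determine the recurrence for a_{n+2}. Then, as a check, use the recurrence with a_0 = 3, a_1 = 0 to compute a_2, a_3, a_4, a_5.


Substitute y = sum_n a_n x^n.
y''(x) has coefficient (n+2)(n+1) a_{n+2} at x^n;
-5 x y'(x) has coefficient -5 n a_n at x^n (shift);
7 y(x) has coefficient 7 a_n at x^n.
Matching x^n: (n+2)(n+1) a_{n+2} + (-5n + 7) a_n = 0.
Thus a_{n+2} = (5n - 7) / ((n+1)(n+2)) * a_n.

Check with a_0 = 3, a_1 = 0 (apply the recurrence for n = 0, 1, 2, 3): a_0 = 3, a_1 = 0, a_2 = -21/2, a_3 = 0, a_4 = -21/8, a_5 = 0.

a_(n+2) = (5n - 7) / ((n+1)(n+2)) * a_n; check: a_0 = 3, a_1 = 0, a_2 = -21/2, a_3 = 0, a_4 = -21/8, a_5 = 0


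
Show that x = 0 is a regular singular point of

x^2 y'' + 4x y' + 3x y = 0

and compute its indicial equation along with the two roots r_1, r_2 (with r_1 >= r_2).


Divide by x^2 to reach normal form y'' + P_1(x) y' + P_2(x) y = 0 with P_1(x) = 4/x and P_2(x) = 3/x.
x = 0 is a singular point because the y'-coefficient 4/x has a pole at x = 0 and the y-coefficient 3/x has a pole at x = 0.
It is a regular singular point because x P_1(x) = p(x) = 4 and x^2 P_2(x) = q(x) = 3x are polynomials, hence analytic at x = 0.
p(0) = 4,  q(0) = 0.
Indicial equation: r(r-1) + p(0) r + q(0) = 0, i.e. r^2 + (p(0) - 1) r + q(0) = 0, i.e. r^2 + 3 r = 0.
Discriminant: (3)^2 - 4(0) = 9, so r = (-3 ± 3)/2.
Solving: r_1 = 0, r_2 = -3.

indicial: r^2 + 3 r = 0; roots r_1 = 0, r_2 = -3


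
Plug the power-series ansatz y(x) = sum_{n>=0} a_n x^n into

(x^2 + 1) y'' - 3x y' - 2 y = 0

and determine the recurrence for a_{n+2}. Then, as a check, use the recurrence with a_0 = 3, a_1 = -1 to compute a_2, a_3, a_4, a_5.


Substitute y = sum_n a_n x^n.
(1 + 1 x^2) y'' contributes (n+2)(n+1) a_{n+2} + n(n-1) a_n at x^n.
-3 x y'(x) contributes -3 n a_n at x^n.
-2 y(x) contributes -2 a_n at x^n.
Matching x^n: (n+2)(n+1) a_{n+2} + (n(n-1) - 3 n - 2) a_n = 0.
Thus a_{n+2} = (-n(n-1) + 3 n + 2) / ((n+1)(n+2)) * a_n.

Check with a_0 = 3, a_1 = -1 (apply the recurrence for n = 0, 1, 2, 3): a_0 = 3, a_1 = -1, a_2 = 3, a_3 = -5/6, a_4 = 3/2, a_5 = -5/24.

a_(n+2) = (-n(n-1) + 3 n + 2) / ((n+1)(n+2)) * a_n; check: a_0 = 3, a_1 = -1, a_2 = 3, a_3 = -5/6, a_4 = 3/2, a_5 = -5/24


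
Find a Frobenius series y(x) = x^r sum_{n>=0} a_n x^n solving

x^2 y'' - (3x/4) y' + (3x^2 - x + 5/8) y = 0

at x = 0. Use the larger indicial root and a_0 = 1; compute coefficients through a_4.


Write in Frobenius form y'' + (p(x)/x) y' + (q(x)/x^2) y = 0:
  p(x) = -3/4,  q(x) = 3x^2 - x + 5/8.
Indicial equation: r(r-1) + (-3/4) r + (5/8) = 0 -> roots r_1 = 5/4, r_2 = 1/2.
Take r = r_1 = 5/4. Let y(x) = x^r sum_{n>=0} a_n x^n with a_0 = 1.
Substitute y = x^r sum a_n x^n and match x^{r+n}. The recurrence is
  D(n) a_n - 1 a_{n-1} + 3 a_{n-2} = 0,  where D(n) = (r+n)(r+n-1) + (-3/4)(r+n) + (5/8).
  a_n = [1 a_{n-1} - 3 a_{n-2}] / D(n).
Since the indicial polynomial factors as (r - r_1)(r - r_2), D(n) = (r_1 + n - r_1)(r_1 + n - r_2) = n(n + 3/4).
Evaluating step by step (a_0 = 1):
  n = 1: D(1) = 1(1 + 3/4) = 7/4; numerator = 1(1) = 1; a_1 = (1)/(7/4) = 4/7
  n = 2: D(2) = 2(2 + 3/4) = 11/2; numerator = 1(4/7) - 3(1) = -17/7; a_2 = (-17/7)/(11/2) = -34/77
  n = 3: D(3) = 3(3 + 3/4) = 45/4; numerator = 1(-34/77) - 3(4/7) = -166/77; a_3 = (-166/77)/(45/4) = -664/3465
  n = 4: D(4) = 4(4 + 3/4) = 19; numerator = 1(-664/3465) - 3(-34/77) = 3926/3465; a_4 = (3926/3465)/(19) = 3926/65835

r = 5/4; a_0 = 1; a_1 = 4/7; a_2 = -34/77; a_3 = -664/3465; a_4 = 3926/65835


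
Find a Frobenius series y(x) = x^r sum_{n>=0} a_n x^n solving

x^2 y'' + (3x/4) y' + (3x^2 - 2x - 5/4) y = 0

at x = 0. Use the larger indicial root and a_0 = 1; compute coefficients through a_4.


Write in Frobenius form y'' + (p(x)/x) y' + (q(x)/x^2) y = 0:
  p(x) = 3/4,  q(x) = 3x^2 - 2x - 5/4.
Indicial equation: r(r-1) + (3/4) r + (-5/4) = 0 -> roots r_1 = 5/4, r_2 = -1.
Take r = r_1 = 5/4. Let y(x) = x^r sum_{n>=0} a_n x^n with a_0 = 1.
Substitute y = x^r sum a_n x^n and match x^{r+n}. The recurrence is
  D(n) a_n - 2 a_{n-1} + 3 a_{n-2} = 0,  where D(n) = (r+n)(r+n-1) + (3/4)(r+n) + (-5/4).
  a_n = [2 a_{n-1} - 3 a_{n-2}] / D(n).
Since the indicial polynomial factors as (r - r_1)(r - r_2), D(n) = (r_1 + n - r_1)(r_1 + n - r_2) = n(n + 9/4).
Evaluating step by step (a_0 = 1):
  n = 1: D(1) = 1(1 + 9/4) = 13/4; numerator = 2(1) = 2; a_1 = (2)/(13/4) = 8/13
  n = 2: D(2) = 2(2 + 9/4) = 17/2; numerator = 2(8/13) - 3(1) = -23/13; a_2 = (-23/13)/(17/2) = -46/221
  n = 3: D(3) = 3(3 + 9/4) = 63/4; numerator = 2(-46/221) - 3(8/13) = -500/221; a_3 = (-500/221)/(63/4) = -2000/13923
  n = 4: D(4) = 4(4 + 9/4) = 25; numerator = 2(-2000/13923) - 3(-46/221) = 4694/13923; a_4 = (4694/13923)/(25) = 4694/348075

r = 5/4; a_0 = 1; a_1 = 8/13; a_2 = -46/221; a_3 = -2000/13923; a_4 = 4694/348075


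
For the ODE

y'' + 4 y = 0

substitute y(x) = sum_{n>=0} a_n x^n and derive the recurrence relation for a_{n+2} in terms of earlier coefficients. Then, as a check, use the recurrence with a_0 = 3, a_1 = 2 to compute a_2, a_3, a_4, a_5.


Substitute y = sum_n a_n x^n into y'' + (const) y = 0.
y''(x) = sum_{n>=0} (n+2)(n+1) a_{n+2} x^n.
The ODE becomes sum_n [(n+2)(n+1) a_{n+2} + 4 a_n] x^n = 0.
Setting each coefficient to zero gives the recurrence:
  (n+2)(n+1) a_{n+2} + 4 a_n = 0,
  a_{n+2} = -4 / ((n+1)(n+2)) a_n.

Check with a_0 = 3, a_1 = 2 (apply the recurrence for n = 0, 1, 2, 3): a_0 = 3, a_1 = 2, a_2 = -6, a_3 = -4/3, a_4 = 2, a_5 = 4/15.

a_{n+2} = -4/((n+1)(n+2)) * a_n; check: a_0 = 3, a_1 = 2, a_2 = -6, a_3 = -4/3, a_4 = 2, a_5 = 4/15


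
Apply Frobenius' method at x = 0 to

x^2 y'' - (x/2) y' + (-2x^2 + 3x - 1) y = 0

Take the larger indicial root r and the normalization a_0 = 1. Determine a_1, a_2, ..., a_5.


Write in Frobenius form y'' + (p(x)/x) y' + (q(x)/x^2) y = 0:
  p(x) = -1/2,  q(x) = -2x^2 + 3x - 1.
Indicial equation: r(r-1) + (-1/2) r + (-1) = 0 -> roots r_1 = 2, r_2 = -1/2.
Take r = r_1 = 2. Let y(x) = x^r sum_{n>=0} a_n x^n with a_0 = 1.
Substitute y = x^r sum a_n x^n and match x^{r+n}. The recurrence is
  D(n) a_n + 3 a_{n-1} - 2 a_{n-2} = 0,  where D(n) = (r+n)(r+n-1) + (-1/2)(r+n) + (-1).
  a_n = [-3 a_{n-1} + 2 a_{n-2}] / D(n).
Since the indicial polynomial factors as (r - r_1)(r - r_2), D(n) = (r_1 + n - r_1)(r_1 + n - r_2) = n(n + 5/2).
Evaluating step by step (a_0 = 1):
  n = 1: D(1) = 1(1 + 5/2) = 7/2; numerator = -3(1) = -3; a_1 = (-3)/(7/2) = -6/7
  n = 2: D(2) = 2(2 + 5/2) = 9; numerator = -3(-6/7) + 2(1) = 32/7; a_2 = (32/7)/(9) = 32/63
  n = 3: D(3) = 3(3 + 5/2) = 33/2; numerator = -3(32/63) + 2(-6/7) = -68/21; a_3 = (-68/21)/(33/2) = -136/693
  n = 4: D(4) = 4(4 + 5/2) = 26; numerator = -3(-136/693) + 2(32/63) = 1112/693; a_4 = (1112/693)/(26) = 556/9009
  n = 5: D(5) = 5(5 + 5/2) = 75/2; numerator = -3(556/9009) + 2(-136/693) = -5204/9009; a_5 = (-5204/9009)/(75/2) = -10408/675675

r = 2; a_0 = 1; a_1 = -6/7; a_2 = 32/63; a_3 = -136/693; a_4 = 556/9009; a_5 = -10408/675675


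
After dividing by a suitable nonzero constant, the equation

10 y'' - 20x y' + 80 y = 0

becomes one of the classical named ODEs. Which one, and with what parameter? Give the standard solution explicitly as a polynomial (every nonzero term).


All three coefficients share the factor 10; dividing through by 10 gives  y'' - 2x y' + 8 y = 0.
This matches the Hermite equation y'' - 2x y' + 2n y = 0 with 2n = 8, so n = 4; the polynomial solution is H_4(x).
With y = sum_k a_k x^k, matching x^k gives (k+2)(k+1) a_{k+2} = 2(k - n) a_k = 2(k - 4) a_k. The right side vanishes at k = 4, so the series with the parity of 4 terminates at degree 4.
Standard normalization: leading coefficient of H_n is 2^n, so a_4 = 2^4 = 16. Work downward with a_k = (k+1)(k+2) a_{k+2} / (2(k - n)):
  a_2 = (3)(4)(16) / (2(2 - 4)) = 192/(-4) = -48
  a_0 = (1)(2)(-48) / (2(0 - 4)) = -96/(-8) = 12
Hence H_4(x) = 16 x^4 - 48 x^2 + 12.

H_4(x); series = 16 x^4 - 48 x^2 + 12


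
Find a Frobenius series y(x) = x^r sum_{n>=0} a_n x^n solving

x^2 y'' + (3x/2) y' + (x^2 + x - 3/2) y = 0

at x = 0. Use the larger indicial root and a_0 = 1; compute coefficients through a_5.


Write in Frobenius form y'' + (p(x)/x) y' + (q(x)/x^2) y = 0:
  p(x) = 3/2,  q(x) = x^2 + x - 3/2.
Indicial equation: r(r-1) + (3/2) r + (-3/2) = 0 -> roots r_1 = 1, r_2 = -3/2.
Take r = r_1 = 1. Let y(x) = x^r sum_{n>=0} a_n x^n with a_0 = 1.
Substitute y = x^r sum a_n x^n and match x^{r+n}. The recurrence is
  D(n) a_n + 1 a_{n-1} + 1 a_{n-2} = 0,  where D(n) = (r+n)(r+n-1) + (3/2)(r+n) + (-3/2).
  a_n = [-1 a_{n-1} - 1 a_{n-2}] / D(n).
Since the indicial polynomial factors as (r - r_1)(r - r_2), D(n) = (r_1 + n - r_1)(r_1 + n - r_2) = n(n + 5/2).
Evaluating step by step (a_0 = 1):
  n = 1: D(1) = 1(1 + 5/2) = 7/2; numerator = -1(1) = -1; a_1 = (-1)/(7/2) = -2/7
  n = 2: D(2) = 2(2 + 5/2) = 9; numerator = -1(-2/7) - 1(1) = -5/7; a_2 = (-5/7)/(9) = -5/63
  n = 3: D(3) = 3(3 + 5/2) = 33/2; numerator = -1(-5/63) - 1(-2/7) = 23/63; a_3 = (23/63)/(33/2) = 46/2079
  n = 4: D(4) = 4(4 + 5/2) = 26; numerator = -1(46/2079) - 1(-5/63) = 17/297; a_4 = (17/297)/(26) = 17/7722
  n = 5: D(5) = 5(5 + 5/2) = 75/2; numerator = -1(17/7722) - 1(46/2079) = -1315/54054; a_5 = (-1315/54054)/(75/2) = -263/405405

r = 1; a_0 = 1; a_1 = -2/7; a_2 = -5/63; a_3 = 46/2079; a_4 = 17/7722; a_5 = -263/405405


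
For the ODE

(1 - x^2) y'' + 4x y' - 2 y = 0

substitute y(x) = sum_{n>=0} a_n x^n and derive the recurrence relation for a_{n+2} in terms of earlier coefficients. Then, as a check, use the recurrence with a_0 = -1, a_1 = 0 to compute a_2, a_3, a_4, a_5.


Substitute y = sum_n a_n x^n.
(1 - 1 x^2) y'' contributes (n+2)(n+1) a_{n+2} - n(n-1) a_n at x^n.
4 x y'(x) contributes 4 n a_n at x^n.
-2 y(x) contributes -2 a_n at x^n.
Matching x^n: (n+2)(n+1) a_{n+2} + (-n(n-1) + 4 n - 2) a_n = 0.
Thus a_{n+2} = (n(n-1) - 4 n + 2) / ((n+1)(n+2)) * a_n.

Check with a_0 = -1, a_1 = 0 (apply the recurrence for n = 0, 1, 2, 3): a_0 = -1, a_1 = 0, a_2 = -1, a_3 = 0, a_4 = 1/3, a_5 = 0.

a_(n+2) = (n(n-1) - 4 n + 2) / ((n+1)(n+2)) * a_n; check: a_0 = -1, a_1 = 0, a_2 = -1, a_3 = 0, a_4 = 1/3, a_5 = 0


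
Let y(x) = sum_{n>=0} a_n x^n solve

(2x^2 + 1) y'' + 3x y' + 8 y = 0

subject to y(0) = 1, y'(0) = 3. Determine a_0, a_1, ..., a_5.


Ansatz: y(x) = sum_{n>=0} a_n x^n, so y'(x) = sum_{n>=1} n a_n x^(n-1) and y''(x) = sum_{n>=2} n(n-1) a_n x^(n-2).
Substitute into P(x) y'' + Q(x) y' + R(x) y = 0 with P(x) = 2x^2 + 1, Q(x) = 3x, R(x) = 8, and match powers of x.
Initial conditions: a_0 = 1, a_1 = 3.
Setting the coefficient of each power of x to zero and solving order by order (substituting the coefficients already found):
  x^0: 2 a_2 + 8 a_0 = 0  ->  2 a_2 = -8 a_0 = -8  ->  a_2 = -4
  x^1: 6 a_3 + 11 a_1 = 0  ->  6 a_3 = -11 a_1 = -33  ->  a_3 = -11/2
  x^2: 12 a_4 + 18 a_2 = 0  ->  12 a_4 = -18 a_2 = 72  ->  a_4 = 6
  x^3: 20 a_5 + 29 a_3 = 0  ->  20 a_5 = -29 a_3 = 319/2  ->  a_5 = 319/40
Truncated series: y(x) = 1 + 3 x - 4 x^2 - (11/2) x^3 + 6 x^4 + (319/40) x^5 + O(x^6).

a_0 = 1; a_1 = 3; a_2 = -4; a_3 = -11/2; a_4 = 6; a_5 = 319/40


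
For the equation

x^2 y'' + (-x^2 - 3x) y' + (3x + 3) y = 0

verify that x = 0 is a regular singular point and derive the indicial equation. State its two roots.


Divide by x^2 to reach normal form y'' + P_1(x) y' + P_2(x) y = 0 with P_1(x) = -1 - 3/x and P_2(x) = 3/x + 3/x^2.
x = 0 is a singular point because the y'-coefficient -1 - 3/x has a pole at x = 0 and the y-coefficient 3/x + 3/x^2 has a pole at x = 0.
It is a regular singular point because x P_1(x) = p(x) = -x - 3 and x^2 P_2(x) = q(x) = 3x + 3 are polynomials, hence analytic at x = 0.
p(0) = -3,  q(0) = 3.
Indicial equation: r(r-1) + p(0) r + q(0) = 0, i.e. r^2 + (p(0) - 1) r + q(0) = 0, i.e. r^2 - 4 r + 3 = 0.
Discriminant: (-4)^2 - 4(3) = 4, so r = (4 ± 2)/2.
Solving: r_1 = 3, r_2 = 1.

indicial: r^2 - 4 r + 3 = 0; roots r_1 = 3, r_2 = 1


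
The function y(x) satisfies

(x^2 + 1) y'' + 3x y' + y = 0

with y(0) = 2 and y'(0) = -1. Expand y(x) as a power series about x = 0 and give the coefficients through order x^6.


Ansatz: y(x) = sum_{n>=0} a_n x^n, so y'(x) = sum_{n>=1} n a_n x^(n-1) and y''(x) = sum_{n>=2} n(n-1) a_n x^(n-2).
Substitute into P(x) y'' + Q(x) y' + R(x) y = 0 with P(x) = x^2 + 1, Q(x) = 3x, R(x) = 1, and match powers of x.
Initial conditions: a_0 = 2, a_1 = -1.
Setting the coefficient of each power of x to zero and solving order by order (substituting the coefficients already found):
  x^0: 2 a_2 + a_0 = 0  ->  2 a_2 = -a_0 = -2  ->  a_2 = -1
  x^1: 6 a_3 + 4 a_1 = 0  ->  6 a_3 = -4 a_1 = 4  ->  a_3 = 2/3
  x^2: 12 a_4 + 9 a_2 = 0  ->  12 a_4 = -9 a_2 = 9  ->  a_4 = 3/4
  x^3: 20 a_5 + 16 a_3 = 0  ->  20 a_5 = -16 a_3 = -32/3  ->  a_5 = -8/15
  x^4: 30 a_6 + 25 a_4 = 0  ->  30 a_6 = -25 a_4 = -75/4  ->  a_6 = -5/8
Truncated series: y(x) = 2 - x - x^2 + (2/3) x^3 + (3/4) x^4 - (8/15) x^5 - (5/8) x^6 + O(x^7).

a_0 = 2; a_1 = -1; a_2 = -1; a_3 = 2/3; a_4 = 3/4; a_5 = -8/15; a_6 = -5/8


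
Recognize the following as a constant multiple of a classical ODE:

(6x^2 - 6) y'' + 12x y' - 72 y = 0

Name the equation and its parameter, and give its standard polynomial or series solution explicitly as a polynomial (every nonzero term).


All three coefficients share the factor -6; dividing through by -6 gives  (1 - x^2) y'' - 2x y' + 12 y = 0.
This matches the Legendre equation (1 - x^2) y'' - 2x y' + n(n+1) y = 0 (note the -2x y' term) with n(n+1) = 12, so n = 3; the polynomial solution is P_3(x).
With y = sum_k a_k x^k, matching x^k gives (k+2)(k+1) a_{k+2} = [k(k+1) - n(n+1)] a_k = (k - 3)(k + 4) a_k. The right side vanishes at k = 3, so the series with the parity of 3 terminates at degree 3.
Standard normalization (P_n(1) = 1): leading coefficient (2n)!/(2^n (n!)^2) = 720/(8*36) = 5/2, so a_3 = 5/2. Work downward with a_k = (k+1)(k+2) a_{k+2} / ((k - 3)(k + 4)):
  a_1 = (2)(3)(5/2) / ((1 - 3)(1 + 4)) = 15/(-10) = -3/2
Hence P_3(x) = 5 x^3/2 - 3 x/2.

P_3(x); series = 5 x^3/2 - 3 x/2


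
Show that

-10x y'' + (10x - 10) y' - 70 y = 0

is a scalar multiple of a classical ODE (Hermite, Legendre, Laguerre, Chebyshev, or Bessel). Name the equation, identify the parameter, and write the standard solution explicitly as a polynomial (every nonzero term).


All three coefficients share the factor -10; dividing through by -10 gives  x y'' + (1 - x) y' + 7 y = 0.
This matches the Laguerre equation x y'' + (1 - x) y' + n y = 0 with n = 7; the polynomial solution is L_7(x).
With y = sum_k a_k x^k, matching x^k gives (k+1)k a_{k+1} + (k+1) a_{k+1} - k a_k + n a_k = 0, i.e. (k+1)^2 a_{k+1} = (k - n) a_k = (k - 7) a_k. The right side vanishes at k = 7, so the series terminates at degree 7.
Standard normalization L_n(0) = 1 gives a_0 = 1. Work upward with a_{k+1} = (k - 7) a_k / (k+1)^2:
  a_1 = (0 - 7)(1) / 1^2 = -7/1 = -7
  a_2 = (1 - 7)(-7) / 2^2 = 42/4 = 21/2
  a_3 = (2 - 7)(21/2) / 3^2 = (-105/2)/9 = -35/6
  a_4 = (3 - 7)(-35/6) / 4^2 = (70/3)/16 = 35/24
  a_5 = (4 - 7)(35/24) / 5^2 = (-35/8)/25 = -7/40
  a_6 = (5 - 7)(-7/40) / 6^2 = (7/20)/36 = 7/720
  a_7 = (6 - 7)(7/720) / 7^2 = (-7/720)/49 = -1/5040
Hence L_7(x) = -x^7/5040 + 7 x^6/720 - 7 x^5/40 + 35 x^4/24 - 35 x^3/6 + 21 x^2/2 - 7 x + 1.

L_7(x); series = -x^7/5040 + 7 x^6/720 - 7 x^5/40 + 35 x^4/24 - 35 x^3/6 + 21 x^2/2 - 7 x + 1


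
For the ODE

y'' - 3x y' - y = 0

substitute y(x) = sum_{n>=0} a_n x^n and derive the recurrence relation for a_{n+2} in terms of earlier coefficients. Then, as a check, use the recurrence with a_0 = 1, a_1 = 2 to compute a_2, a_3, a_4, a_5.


Substitute y = sum_n a_n x^n.
y''(x) has coefficient (n+2)(n+1) a_{n+2} at x^n;
-3 x y'(x) has coefficient -3 n a_n at x^n (shift);
-y(x) has coefficient -1 a_n at x^n.
Matching x^n: (n+2)(n+1) a_{n+2} + (-3n - 1) a_n = 0.
Thus a_{n+2} = (3n + 1) / ((n+1)(n+2)) * a_n.

Check with a_0 = 1, a_1 = 2 (apply the recurrence for n = 0, 1, 2, 3): a_0 = 1, a_1 = 2, a_2 = 1/2, a_3 = 4/3, a_4 = 7/24, a_5 = 2/3.

a_(n+2) = (3n + 1) / ((n+1)(n+2)) * a_n; check: a_0 = 1, a_1 = 2, a_2 = 1/2, a_3 = 4/3, a_4 = 7/24, a_5 = 2/3


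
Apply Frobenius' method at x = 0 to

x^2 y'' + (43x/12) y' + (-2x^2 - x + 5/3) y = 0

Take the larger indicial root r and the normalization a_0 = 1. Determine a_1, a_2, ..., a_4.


Write in Frobenius form y'' + (p(x)/x) y' + (q(x)/x^2) y = 0:
  p(x) = 43/12,  q(x) = -2x^2 - x + 5/3.
Indicial equation: r(r-1) + (43/12) r + (5/3) = 0 -> roots r_1 = -5/4, r_2 = -4/3.
Take r = r_1 = -5/4. Let y(x) = x^r sum_{n>=0} a_n x^n with a_0 = 1.
Substitute y = x^r sum a_n x^n and match x^{r+n}. The recurrence is
  D(n) a_n - 1 a_{n-1} - 2 a_{n-2} = 0,  where D(n) = (r+n)(r+n-1) + (43/12)(r+n) + (5/3).
  a_n = [1 a_{n-1} + 2 a_{n-2}] / D(n).
Since the indicial polynomial factors as (r - r_1)(r - r_2), D(n) = (r_1 + n - r_1)(r_1 + n - r_2) = n(n + 1/12).
Evaluating step by step (a_0 = 1):
  n = 1: D(1) = 1(1 + 1/12) = 13/12; numerator = 1(1) = 1; a_1 = (1)/(13/12) = 12/13
  n = 2: D(2) = 2(2 + 1/12) = 25/6; numerator = 1(12/13) + 2(1) = 38/13; a_2 = (38/13)/(25/6) = 228/325
  n = 3: D(3) = 3(3 + 1/12) = 37/4; numerator = 1(228/325) + 2(12/13) = 828/325; a_3 = (828/325)/(37/4) = 3312/12025
  n = 4: D(4) = 4(4 + 1/12) = 49/3; numerator = 1(3312/12025) + 2(228/325) = 20184/12025; a_4 = (20184/12025)/(49/3) = 60552/589225

r = -5/4; a_0 = 1; a_1 = 12/13; a_2 = 228/325; a_3 = 3312/12025; a_4 = 60552/589225


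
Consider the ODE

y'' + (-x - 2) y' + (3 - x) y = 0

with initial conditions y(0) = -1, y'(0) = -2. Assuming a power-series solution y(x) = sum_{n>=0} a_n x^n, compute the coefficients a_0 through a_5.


Ansatz: y(x) = sum_{n>=0} a_n x^n, so y'(x) = sum_{n>=1} n a_n x^(n-1) and y''(x) = sum_{n>=2} n(n-1) a_n x^(n-2).
Substitute into P(x) y'' + Q(x) y' + R(x) y = 0 with P(x) = 1, Q(x) = -x - 2, R(x) = 3 - x, and match powers of x.
Initial conditions: a_0 = -1, a_1 = -2.
Setting the coefficient of each power of x to zero and solving order by order (substituting the coefficients already found):
  x^0: 2 a_2 - 2 a_1 + 3 a_0 = 0  ->  2 a_2 = 2 a_1 - 3 a_0 = -1  ->  a_2 = -1/2
  x^1: 6 a_3 - 4 a_2 + 2 a_1 - a_0 = 0  ->  6 a_3 = 4 a_2 - 2 a_1 + a_0 = 1  ->  a_3 = 1/6
  x^2: 12 a_4 - 6 a_3 + a_2 - a_1 = 0  ->  12 a_4 = 6 a_3 - a_2 + a_1 = -1/2  ->  a_4 = -1/24
  x^3: 20 a_5 - 8 a_4 - a_2 = 0  ->  20 a_5 = 8 a_4 + a_2 = -5/6  ->  a_5 = -1/24
Truncated series: y(x) = -1 - 2 x - (1/2) x^2 + (1/6) x^3 - (1/24) x^4 - (1/24) x^5 + O(x^6).

a_0 = -1; a_1 = -2; a_2 = -1/2; a_3 = 1/6; a_4 = -1/24; a_5 = -1/24


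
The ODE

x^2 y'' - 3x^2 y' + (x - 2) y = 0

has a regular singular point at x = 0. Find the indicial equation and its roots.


Divide by x^2 to reach normal form y'' + P_1(x) y' + P_2(x) y = 0 with P_1(x) = -3 and P_2(x) = 1/x - 2/x^2.
x = 0 is a singular point because the y-coefficient 1/x - 2/x^2 has a pole at x = 0.
It is a regular singular point because x P_1(x) = p(x) = -3x and x^2 P_2(x) = q(x) = x - 2 are polynomials, hence analytic at x = 0.
p(0) = 0,  q(0) = -2.
Indicial equation: r(r-1) + p(0) r + q(0) = 0, i.e. r^2 + (p(0) - 1) r + q(0) = 0, i.e. r^2 - 1 r - 2 = 0.
Discriminant: (-1)^2 - 4(-2) = 9, so r = (1 ± 3)/2.
Solving: r_1 = 2, r_2 = -1.

indicial: r^2 - 1 r - 2 = 0; roots r_1 = 2, r_2 = -1


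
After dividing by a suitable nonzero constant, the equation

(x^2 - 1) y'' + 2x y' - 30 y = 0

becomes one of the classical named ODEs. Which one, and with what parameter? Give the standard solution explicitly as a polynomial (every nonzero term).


All three coefficients share the factor -1; dividing through by -1 gives  (1 - x^2) y'' - 2x y' + 30 y = 0.
This matches the Legendre equation (1 - x^2) y'' - 2x y' + n(n+1) y = 0 (note the -2x y' term) with n(n+1) = 30, so n = 5; the polynomial solution is P_5(x).
With y = sum_k a_k x^k, matching x^k gives (k+2)(k+1) a_{k+2} = [k(k+1) - n(n+1)] a_k = (k - 5)(k + 6) a_k. The right side vanishes at k = 5, so the series with the parity of 5 terminates at degree 5.
Standard normalization (P_n(1) = 1): leading coefficient (2n)!/(2^n (n!)^2) = 3628800/(32*14400) = 63/8, so a_5 = 63/8. Work downward with a_k = (k+1)(k+2) a_{k+2} / ((k - 5)(k + 6)):
  a_3 = (4)(5)(63/8) / ((3 - 5)(3 + 6)) = (315/2)/(-18) = -35/4
  a_1 = (2)(3)(-35/4) / ((1 - 5)(1 + 6)) = (-105/2)/(-28) = 15/8
Hence P_5(x) = 63 x^5/8 - 35 x^3/4 + 15 x/8.

P_5(x); series = 63 x^5/8 - 35 x^3/4 + 15 x/8


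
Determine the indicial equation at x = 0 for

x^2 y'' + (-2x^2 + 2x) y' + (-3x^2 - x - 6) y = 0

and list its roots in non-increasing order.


Divide by x^2 to reach normal form y'' + P_1(x) y' + P_2(x) y = 0 with P_1(x) = -2 + 2/x and P_2(x) = -3 - 1/x - 6/x^2.
x = 0 is a singular point because the y'-coefficient -2 + 2/x has a pole at x = 0 and the y-coefficient -3 - 1/x - 6/x^2 has a pole at x = 0.
It is a regular singular point because x P_1(x) = p(x) = 2 - 2x and x^2 P_2(x) = q(x) = -3x^2 - x - 6 are polynomials, hence analytic at x = 0.
p(0) = 2,  q(0) = -6.
Indicial equation: r(r-1) + p(0) r + q(0) = 0, i.e. r^2 + (p(0) - 1) r + q(0) = 0, i.e. r^2 + 1 r - 6 = 0.
Discriminant: (1)^2 - 4(-6) = 25, so r = (-1 ± 5)/2.
Solving: r_1 = 2, r_2 = -3.

indicial: r^2 + 1 r - 6 = 0; roots r_1 = 2, r_2 = -3
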